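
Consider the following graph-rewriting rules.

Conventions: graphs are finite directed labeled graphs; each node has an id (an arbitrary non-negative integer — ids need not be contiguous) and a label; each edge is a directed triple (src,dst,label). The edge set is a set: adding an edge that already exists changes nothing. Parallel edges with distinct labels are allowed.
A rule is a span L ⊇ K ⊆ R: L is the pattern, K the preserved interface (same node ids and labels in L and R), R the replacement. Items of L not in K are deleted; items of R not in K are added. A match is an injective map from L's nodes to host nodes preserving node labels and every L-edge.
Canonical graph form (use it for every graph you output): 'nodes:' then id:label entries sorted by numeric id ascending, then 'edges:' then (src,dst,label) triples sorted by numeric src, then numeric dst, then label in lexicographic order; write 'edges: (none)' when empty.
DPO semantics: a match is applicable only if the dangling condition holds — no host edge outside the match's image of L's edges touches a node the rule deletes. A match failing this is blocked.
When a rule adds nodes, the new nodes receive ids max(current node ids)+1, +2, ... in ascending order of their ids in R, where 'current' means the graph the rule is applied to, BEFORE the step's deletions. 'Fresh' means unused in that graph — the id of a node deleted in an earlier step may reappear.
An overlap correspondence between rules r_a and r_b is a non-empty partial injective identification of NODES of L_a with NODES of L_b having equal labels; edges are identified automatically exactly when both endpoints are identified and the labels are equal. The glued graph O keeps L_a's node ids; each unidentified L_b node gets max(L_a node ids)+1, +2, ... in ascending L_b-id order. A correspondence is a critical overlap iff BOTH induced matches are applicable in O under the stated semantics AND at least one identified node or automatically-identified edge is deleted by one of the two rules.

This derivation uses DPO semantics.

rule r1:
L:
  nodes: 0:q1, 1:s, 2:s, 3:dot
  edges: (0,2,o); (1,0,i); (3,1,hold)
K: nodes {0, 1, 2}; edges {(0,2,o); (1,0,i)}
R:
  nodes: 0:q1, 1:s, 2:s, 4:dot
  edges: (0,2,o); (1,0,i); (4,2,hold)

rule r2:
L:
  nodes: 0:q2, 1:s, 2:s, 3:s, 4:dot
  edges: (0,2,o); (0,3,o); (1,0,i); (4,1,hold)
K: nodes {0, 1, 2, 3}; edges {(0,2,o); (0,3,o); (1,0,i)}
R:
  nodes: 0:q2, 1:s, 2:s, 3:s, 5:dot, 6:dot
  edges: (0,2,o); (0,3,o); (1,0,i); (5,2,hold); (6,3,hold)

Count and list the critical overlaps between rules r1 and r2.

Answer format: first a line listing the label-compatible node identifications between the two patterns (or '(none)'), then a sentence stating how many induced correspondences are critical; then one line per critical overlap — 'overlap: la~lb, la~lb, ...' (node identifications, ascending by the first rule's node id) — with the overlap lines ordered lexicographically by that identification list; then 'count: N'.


label-compatible node identifications between L(r1) and L(r2): 1~1, 1~2, 1~3, 2~1, 2~2, 2~3, 3~4
3 of the induced correspondences are critical overlaps of r1 and r2.
overlap: 1~1, 2~2, 3~4
overlap: 1~1, 2~3, 3~4
overlap: 1~1, 3~4
count: 3


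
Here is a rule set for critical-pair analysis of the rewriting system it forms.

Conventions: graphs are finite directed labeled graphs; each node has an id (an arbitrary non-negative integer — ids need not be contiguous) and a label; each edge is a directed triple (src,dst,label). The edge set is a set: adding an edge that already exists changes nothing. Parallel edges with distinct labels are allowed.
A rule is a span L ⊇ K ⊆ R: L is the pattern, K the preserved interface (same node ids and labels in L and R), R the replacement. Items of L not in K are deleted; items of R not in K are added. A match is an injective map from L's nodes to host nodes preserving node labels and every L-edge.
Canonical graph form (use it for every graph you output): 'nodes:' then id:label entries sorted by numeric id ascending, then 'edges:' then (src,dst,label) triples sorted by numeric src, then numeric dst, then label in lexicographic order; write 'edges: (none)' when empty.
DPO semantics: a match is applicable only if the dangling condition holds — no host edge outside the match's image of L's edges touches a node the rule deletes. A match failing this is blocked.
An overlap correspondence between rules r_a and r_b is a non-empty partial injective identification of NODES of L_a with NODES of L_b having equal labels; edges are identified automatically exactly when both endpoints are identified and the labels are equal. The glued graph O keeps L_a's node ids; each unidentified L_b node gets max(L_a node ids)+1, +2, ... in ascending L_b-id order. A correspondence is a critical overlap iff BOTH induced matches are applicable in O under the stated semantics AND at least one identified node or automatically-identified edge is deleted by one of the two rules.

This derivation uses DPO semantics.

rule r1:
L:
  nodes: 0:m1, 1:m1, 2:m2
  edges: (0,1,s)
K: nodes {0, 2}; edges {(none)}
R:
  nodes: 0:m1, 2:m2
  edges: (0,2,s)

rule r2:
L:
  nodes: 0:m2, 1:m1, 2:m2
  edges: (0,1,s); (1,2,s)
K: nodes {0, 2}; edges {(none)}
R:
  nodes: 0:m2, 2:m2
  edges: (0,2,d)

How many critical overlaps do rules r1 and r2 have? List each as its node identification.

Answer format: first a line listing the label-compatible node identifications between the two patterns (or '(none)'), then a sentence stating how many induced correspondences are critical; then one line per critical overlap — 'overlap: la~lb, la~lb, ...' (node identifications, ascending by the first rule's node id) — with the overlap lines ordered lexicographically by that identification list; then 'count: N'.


label-compatible node identifications between L(r1) and L(r2): 0~1, 1~1, 2~0, 2~2
0 of the induced correspondences are critical overlaps of r1 and r2.
count: 0


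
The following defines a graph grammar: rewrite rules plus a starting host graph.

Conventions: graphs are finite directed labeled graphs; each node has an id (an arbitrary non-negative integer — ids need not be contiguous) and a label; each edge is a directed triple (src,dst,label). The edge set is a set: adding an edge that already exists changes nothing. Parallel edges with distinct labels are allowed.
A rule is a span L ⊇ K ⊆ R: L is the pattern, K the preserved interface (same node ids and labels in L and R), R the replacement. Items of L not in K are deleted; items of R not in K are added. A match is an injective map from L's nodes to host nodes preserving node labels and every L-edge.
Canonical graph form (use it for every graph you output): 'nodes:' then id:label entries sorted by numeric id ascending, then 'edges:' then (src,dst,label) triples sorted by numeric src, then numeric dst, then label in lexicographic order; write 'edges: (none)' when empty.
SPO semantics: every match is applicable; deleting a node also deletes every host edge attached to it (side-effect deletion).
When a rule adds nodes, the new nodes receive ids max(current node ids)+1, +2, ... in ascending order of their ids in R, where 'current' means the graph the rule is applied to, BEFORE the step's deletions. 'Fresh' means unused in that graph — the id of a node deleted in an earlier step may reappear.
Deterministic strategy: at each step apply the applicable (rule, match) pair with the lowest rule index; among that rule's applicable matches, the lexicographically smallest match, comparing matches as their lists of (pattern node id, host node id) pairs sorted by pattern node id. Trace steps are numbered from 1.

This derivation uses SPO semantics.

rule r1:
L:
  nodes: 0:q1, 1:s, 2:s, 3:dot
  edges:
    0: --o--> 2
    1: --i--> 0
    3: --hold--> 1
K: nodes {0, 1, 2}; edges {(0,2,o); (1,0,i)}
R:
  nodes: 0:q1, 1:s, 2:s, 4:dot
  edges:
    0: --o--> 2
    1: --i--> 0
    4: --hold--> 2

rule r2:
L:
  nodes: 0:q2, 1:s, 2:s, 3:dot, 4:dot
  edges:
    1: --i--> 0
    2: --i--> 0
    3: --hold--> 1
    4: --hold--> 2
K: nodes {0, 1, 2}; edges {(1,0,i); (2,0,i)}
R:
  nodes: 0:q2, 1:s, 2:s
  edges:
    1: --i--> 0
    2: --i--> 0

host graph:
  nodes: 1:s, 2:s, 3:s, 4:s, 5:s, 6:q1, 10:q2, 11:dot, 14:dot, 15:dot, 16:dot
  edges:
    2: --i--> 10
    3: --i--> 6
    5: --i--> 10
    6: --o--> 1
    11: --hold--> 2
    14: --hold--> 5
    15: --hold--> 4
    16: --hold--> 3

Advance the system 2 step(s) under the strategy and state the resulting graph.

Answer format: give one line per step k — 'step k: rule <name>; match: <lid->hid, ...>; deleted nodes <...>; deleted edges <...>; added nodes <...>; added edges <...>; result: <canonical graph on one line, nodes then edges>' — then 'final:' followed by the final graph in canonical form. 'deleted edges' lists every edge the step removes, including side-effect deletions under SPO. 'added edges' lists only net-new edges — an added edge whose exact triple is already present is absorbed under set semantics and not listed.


step 1: rule r1; match: 0->6, 1->3, 2->1, 3->16; deleted nodes 16; deleted edges (16,3,hold); added nodes 17; added edges (17,1,hold); result: nodes: 1:s, 2:s, 3:s, 4:s, 5:s, 6:q1, 10:q2, 11:dot, 14:dot, 15:dot, 17:dot edges: (2,10,i); (3,6,i); (5,10,i); (6,1,o); (11,2,hold); (14,5,hold); (15,4,hold); (17,1,hold)
step 2: rule r2; match: 0->10, 1->2, 2->5, 3->11, 4->14; deleted nodes 11, 14; deleted edges (11,2,hold); (14,5,hold); added nodes (none); added edges (none); result: nodes: 1:s, 2:s, 3:s, 4:s, 5:s, 6:q1, 10:q2, 15:dot, 17:dot edges: (2,10,i); (3,6,i); (5,10,i); (6,1,o); (15,4,hold); (17,1,hold)
final:
nodes: 1:s, 2:s, 3:s, 4:s, 5:s, 6:q1, 10:q2, 15:dot, 17:dot
edges: (2,10,i); (3,6,i); (5,10,i); (6,1,o); (15,4,hold); (17,1,hold)


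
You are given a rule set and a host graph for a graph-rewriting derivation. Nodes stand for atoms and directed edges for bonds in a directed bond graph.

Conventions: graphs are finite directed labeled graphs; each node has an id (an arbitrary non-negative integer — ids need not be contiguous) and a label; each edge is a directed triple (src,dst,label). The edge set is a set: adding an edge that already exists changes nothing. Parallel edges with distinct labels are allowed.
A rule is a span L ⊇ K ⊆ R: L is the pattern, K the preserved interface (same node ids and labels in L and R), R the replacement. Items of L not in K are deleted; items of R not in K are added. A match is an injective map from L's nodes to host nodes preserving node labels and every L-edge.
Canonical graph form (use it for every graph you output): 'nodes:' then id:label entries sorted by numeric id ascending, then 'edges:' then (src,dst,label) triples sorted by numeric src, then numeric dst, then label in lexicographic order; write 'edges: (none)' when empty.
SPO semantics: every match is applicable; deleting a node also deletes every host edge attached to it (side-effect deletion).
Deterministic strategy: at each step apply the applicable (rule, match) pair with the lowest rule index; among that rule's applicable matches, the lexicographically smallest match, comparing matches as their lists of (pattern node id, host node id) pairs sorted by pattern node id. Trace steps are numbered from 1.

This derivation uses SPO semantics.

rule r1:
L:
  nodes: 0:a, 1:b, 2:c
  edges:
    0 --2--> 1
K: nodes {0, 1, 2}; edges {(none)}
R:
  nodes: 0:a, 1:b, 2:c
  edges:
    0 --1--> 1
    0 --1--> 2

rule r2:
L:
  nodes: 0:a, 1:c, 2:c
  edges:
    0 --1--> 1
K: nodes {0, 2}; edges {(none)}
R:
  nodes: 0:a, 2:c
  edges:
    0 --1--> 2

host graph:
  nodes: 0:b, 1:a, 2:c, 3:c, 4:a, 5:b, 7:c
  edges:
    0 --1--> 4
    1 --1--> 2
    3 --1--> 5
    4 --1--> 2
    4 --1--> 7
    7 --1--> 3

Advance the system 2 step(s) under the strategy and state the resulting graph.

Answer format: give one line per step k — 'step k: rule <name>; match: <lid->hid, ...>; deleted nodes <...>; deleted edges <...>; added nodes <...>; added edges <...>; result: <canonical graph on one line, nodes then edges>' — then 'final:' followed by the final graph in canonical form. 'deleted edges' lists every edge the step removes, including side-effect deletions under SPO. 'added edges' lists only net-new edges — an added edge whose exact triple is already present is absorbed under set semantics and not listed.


step 1: rule r2; match: 0->1, 1->2, 2->3; deleted nodes 2; deleted edges (1,2,1); (4,2,1); added nodes (none); added edges (1,3,1); result: nodes: 0:b, 1:a, 3:c, 4:a, 5:b, 7:c edges: (0,4,1); (1,3,1); (3,5,1); (4,7,1); (7,3,1)
step 2: rule r2; match: 0->1, 1->3, 2->7; deleted nodes 3; deleted edges (1,3,1); (3,5,1); (7,3,1); added nodes (none); added edges (1,7,1); result: nodes: 0:b, 1:a, 4:a, 5:b, 7:c edges: (0,4,1); (1,7,1); (4,7,1)
final:
nodes: 0:b, 1:a, 4:a, 5:b, 7:c
edges: (0,4,1); (1,7,1); (4,7,1)


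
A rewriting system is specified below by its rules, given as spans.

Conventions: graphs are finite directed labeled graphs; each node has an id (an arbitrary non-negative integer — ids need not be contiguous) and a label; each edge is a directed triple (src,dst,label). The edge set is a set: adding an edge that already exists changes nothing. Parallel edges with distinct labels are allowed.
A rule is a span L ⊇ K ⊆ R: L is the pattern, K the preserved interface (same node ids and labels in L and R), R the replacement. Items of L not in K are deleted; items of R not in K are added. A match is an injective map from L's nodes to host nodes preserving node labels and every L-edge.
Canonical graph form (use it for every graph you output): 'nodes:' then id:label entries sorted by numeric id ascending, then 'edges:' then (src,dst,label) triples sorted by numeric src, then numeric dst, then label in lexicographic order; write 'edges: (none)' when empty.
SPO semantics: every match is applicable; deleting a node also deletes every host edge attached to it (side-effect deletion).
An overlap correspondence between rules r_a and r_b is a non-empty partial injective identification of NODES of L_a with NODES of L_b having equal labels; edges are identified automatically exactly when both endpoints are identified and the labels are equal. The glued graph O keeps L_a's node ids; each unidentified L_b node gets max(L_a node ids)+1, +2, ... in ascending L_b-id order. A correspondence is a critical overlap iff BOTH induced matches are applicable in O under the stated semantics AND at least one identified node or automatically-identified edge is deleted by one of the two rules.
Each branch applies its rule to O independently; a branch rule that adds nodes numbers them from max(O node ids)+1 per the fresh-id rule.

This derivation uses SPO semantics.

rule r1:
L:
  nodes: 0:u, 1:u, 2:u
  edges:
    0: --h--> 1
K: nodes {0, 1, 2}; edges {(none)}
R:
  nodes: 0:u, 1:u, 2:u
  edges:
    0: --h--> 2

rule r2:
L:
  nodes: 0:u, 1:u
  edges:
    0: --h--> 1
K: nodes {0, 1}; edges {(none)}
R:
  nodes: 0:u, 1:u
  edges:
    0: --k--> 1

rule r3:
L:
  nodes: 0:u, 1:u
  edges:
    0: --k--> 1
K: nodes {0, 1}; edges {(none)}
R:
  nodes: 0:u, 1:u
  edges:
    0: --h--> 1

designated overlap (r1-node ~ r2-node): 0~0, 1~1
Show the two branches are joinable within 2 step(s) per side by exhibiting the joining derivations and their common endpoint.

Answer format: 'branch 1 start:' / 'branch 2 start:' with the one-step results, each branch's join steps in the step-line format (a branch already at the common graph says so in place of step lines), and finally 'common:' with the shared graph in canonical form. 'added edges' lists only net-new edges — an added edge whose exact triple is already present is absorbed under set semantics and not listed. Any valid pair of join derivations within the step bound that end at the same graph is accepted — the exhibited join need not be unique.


branch 1 start:
nodes: 0:u, 1:u, 2:u
edges: (0,2,h)
branch 2 start:
nodes: 0:u, 1:u, 2:u
edges: (0,1,k)
branch 1 step 1: rule r1; match: 0->0, 1->2, 2->1; deleted nodes (none); deleted edges (0,2,h); added nodes (none); added edges (0,1,h); result: nodes: 0:u, 1:u, 2:u edges: (0,1,h)
branch 2 step 1: rule r3; match: 0->0, 1->1; deleted nodes (none); deleted edges (0,1,k); added nodes (none); added edges (0,1,h); result: nodes: 0:u, 1:u, 2:u edges: (0,1,h)
common:
nodes: 0:u, 1:u, 2:u
edges: (0,1,h)


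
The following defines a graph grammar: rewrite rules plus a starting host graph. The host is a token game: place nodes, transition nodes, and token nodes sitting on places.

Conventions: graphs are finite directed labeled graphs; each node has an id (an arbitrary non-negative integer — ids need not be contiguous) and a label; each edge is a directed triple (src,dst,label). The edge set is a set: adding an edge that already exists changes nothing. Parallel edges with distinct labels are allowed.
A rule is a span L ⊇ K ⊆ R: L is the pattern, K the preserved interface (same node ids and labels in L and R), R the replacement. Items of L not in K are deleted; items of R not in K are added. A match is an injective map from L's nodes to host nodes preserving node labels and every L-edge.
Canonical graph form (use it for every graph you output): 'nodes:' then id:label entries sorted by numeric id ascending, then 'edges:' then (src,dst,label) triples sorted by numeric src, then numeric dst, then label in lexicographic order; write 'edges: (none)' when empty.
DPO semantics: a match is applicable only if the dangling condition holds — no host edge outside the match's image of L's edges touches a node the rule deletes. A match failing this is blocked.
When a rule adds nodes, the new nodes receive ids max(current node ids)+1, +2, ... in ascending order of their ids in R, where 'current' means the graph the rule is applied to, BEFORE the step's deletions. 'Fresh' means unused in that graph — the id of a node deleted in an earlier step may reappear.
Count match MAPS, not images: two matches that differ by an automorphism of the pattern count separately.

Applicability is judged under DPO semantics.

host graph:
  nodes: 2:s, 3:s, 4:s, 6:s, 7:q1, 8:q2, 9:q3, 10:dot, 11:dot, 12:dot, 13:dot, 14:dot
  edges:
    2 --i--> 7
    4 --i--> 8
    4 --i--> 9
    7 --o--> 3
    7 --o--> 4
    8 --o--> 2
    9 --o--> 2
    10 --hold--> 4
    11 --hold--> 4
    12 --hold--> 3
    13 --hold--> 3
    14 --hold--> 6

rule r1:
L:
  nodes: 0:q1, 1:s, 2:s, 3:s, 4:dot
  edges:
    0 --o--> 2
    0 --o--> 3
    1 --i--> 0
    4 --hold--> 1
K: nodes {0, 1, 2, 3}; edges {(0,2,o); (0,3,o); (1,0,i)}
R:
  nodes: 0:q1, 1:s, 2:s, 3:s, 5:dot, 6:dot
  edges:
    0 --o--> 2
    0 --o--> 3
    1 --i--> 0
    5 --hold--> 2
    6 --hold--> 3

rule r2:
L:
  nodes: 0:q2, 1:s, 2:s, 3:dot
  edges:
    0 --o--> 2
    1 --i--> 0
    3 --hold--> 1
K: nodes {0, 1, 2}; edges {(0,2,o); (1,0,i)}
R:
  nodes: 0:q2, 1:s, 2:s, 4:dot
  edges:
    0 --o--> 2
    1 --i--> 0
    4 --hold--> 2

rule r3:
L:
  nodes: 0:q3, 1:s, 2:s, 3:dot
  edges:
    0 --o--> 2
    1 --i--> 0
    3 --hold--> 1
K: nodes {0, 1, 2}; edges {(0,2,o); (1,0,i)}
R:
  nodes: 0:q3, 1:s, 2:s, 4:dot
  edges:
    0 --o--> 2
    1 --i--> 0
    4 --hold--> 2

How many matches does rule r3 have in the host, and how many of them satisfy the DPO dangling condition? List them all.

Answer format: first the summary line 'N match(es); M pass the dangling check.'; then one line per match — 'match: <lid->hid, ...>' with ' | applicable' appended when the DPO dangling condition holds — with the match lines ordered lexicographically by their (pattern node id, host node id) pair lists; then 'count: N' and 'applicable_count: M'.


2 match(es); 2 pass the dangling check.
match: 0->9, 1->4, 2->2, 3->10 | applicable
match: 0->9, 1->4, 2->2, 3->11 | applicable
count: 2
applicable_count: 2


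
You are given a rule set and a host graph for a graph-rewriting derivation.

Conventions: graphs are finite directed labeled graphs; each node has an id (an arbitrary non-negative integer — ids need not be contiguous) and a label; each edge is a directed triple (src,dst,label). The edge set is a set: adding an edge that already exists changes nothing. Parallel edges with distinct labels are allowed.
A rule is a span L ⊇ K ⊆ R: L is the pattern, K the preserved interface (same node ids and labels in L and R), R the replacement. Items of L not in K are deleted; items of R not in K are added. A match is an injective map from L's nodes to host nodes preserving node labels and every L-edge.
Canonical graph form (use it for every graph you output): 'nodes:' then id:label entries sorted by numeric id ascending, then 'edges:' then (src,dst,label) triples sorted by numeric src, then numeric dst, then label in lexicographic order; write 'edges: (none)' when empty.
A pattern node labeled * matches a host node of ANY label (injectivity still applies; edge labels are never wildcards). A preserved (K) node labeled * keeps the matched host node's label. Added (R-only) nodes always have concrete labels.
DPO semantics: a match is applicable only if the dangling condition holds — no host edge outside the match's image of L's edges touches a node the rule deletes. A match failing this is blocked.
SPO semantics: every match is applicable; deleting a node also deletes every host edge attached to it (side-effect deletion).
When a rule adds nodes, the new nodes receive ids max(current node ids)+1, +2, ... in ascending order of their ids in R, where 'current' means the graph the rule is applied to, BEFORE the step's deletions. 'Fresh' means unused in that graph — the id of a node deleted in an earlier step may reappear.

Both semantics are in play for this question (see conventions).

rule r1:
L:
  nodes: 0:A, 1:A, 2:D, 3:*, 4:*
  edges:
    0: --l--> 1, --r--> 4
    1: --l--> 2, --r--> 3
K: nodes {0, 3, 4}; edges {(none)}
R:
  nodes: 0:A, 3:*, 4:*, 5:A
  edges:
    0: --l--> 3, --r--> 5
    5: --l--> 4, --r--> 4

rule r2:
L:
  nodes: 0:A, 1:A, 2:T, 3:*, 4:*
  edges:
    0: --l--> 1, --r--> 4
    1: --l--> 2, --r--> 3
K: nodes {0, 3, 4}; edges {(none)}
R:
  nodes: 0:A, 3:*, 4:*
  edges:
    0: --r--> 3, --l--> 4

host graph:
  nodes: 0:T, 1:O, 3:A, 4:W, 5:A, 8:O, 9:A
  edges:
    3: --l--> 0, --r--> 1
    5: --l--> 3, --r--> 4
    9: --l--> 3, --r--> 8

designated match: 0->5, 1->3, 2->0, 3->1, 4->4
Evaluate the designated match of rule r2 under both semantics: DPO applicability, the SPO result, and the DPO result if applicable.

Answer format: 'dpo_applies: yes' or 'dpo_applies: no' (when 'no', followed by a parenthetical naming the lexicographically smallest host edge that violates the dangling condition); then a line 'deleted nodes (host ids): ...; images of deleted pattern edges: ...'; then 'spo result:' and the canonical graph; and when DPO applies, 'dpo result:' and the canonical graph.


dpo_applies: no
(the rule deletes node 3, which keeps host edge (9,3,l) outside the match image — the dangling condition fails, DPO blocks; SPO proceeds and side-deletes such edges)
deleted nodes (host ids): 0, 3; images of deleted pattern edges: (3,0,l); (3,1,r); (5,3,l); (5,4,r)
spo result:
nodes: 1:O, 4:W, 5:A, 8:O, 9:A
edges: (5,1,r); (5,4,l); (9,8,r)


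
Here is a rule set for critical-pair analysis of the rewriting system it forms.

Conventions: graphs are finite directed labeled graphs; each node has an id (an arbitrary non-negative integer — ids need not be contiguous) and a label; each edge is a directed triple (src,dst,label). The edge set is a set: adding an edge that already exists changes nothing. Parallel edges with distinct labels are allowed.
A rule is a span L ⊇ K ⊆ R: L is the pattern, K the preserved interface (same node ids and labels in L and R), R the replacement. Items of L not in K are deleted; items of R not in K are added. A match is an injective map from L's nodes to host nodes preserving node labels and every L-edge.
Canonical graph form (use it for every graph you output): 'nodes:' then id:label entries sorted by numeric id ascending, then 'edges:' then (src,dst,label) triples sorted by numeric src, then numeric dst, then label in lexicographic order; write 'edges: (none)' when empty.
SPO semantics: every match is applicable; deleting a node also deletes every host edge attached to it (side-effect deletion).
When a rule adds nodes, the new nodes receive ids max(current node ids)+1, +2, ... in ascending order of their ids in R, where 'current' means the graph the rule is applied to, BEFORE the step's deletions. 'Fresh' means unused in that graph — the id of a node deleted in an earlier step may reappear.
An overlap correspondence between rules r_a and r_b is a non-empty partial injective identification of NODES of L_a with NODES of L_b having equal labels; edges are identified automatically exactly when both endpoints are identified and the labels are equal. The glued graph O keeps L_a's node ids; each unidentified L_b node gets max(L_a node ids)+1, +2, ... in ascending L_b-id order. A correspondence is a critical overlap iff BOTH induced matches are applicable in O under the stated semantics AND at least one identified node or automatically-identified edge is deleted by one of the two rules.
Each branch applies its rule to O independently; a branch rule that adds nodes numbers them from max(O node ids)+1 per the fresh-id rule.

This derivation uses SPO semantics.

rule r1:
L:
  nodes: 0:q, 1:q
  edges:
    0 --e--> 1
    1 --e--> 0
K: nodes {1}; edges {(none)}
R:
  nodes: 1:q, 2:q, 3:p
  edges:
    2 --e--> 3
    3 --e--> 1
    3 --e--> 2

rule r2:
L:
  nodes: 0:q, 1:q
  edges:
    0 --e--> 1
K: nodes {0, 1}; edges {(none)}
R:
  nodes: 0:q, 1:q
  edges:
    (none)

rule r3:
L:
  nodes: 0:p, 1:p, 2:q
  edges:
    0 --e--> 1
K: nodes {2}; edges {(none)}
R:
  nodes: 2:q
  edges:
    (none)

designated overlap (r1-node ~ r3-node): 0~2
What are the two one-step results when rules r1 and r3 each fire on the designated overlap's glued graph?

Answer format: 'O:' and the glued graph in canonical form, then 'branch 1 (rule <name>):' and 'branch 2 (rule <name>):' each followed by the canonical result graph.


O:
nodes: 0:q, 1:q, 2:p, 3:p
edges: (0,1,e); (1,0,e); (2,3,e)
branch 1 (rule r1):
nodes: 1:q, 2:p, 3:p, 4:q, 5:p
edges: (2,3,e); (4,5,e); (5,1,e); (5,4,e)
branch 2 (rule r3):
nodes: 0:q, 1:q
edges: (0,1,e); (1,0,e)


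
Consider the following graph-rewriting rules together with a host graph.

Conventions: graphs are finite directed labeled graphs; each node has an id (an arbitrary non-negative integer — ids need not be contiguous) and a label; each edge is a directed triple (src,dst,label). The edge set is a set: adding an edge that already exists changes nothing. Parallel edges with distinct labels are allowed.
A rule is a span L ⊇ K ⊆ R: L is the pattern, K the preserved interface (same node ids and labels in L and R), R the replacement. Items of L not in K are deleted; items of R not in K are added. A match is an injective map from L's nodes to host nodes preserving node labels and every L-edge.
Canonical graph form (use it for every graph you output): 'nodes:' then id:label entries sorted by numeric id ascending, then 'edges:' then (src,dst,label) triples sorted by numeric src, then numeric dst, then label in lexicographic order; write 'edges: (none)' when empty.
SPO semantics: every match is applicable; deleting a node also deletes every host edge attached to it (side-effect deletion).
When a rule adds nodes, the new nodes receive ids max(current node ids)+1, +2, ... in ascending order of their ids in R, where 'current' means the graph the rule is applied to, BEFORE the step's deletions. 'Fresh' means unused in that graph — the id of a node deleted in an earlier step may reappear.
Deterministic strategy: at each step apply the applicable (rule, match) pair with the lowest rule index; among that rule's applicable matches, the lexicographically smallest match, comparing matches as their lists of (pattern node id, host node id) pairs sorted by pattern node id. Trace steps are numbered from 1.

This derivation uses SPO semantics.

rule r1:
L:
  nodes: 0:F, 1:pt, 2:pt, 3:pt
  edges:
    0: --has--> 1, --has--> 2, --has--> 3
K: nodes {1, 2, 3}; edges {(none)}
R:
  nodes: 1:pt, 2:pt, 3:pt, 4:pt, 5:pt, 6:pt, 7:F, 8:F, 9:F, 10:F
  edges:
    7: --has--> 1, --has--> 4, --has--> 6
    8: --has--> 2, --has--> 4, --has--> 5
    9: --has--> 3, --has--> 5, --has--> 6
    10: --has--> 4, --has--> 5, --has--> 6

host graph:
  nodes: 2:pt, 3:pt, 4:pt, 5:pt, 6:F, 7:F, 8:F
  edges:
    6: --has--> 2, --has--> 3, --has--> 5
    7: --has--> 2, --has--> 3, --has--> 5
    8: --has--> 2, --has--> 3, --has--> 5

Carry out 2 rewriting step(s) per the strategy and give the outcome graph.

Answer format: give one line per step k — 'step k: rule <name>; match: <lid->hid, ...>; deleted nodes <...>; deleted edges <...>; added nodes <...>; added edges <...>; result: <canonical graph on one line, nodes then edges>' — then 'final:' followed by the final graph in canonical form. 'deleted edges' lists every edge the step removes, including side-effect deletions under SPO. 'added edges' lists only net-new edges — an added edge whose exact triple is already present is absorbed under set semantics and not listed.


step 1: rule r1; match: 0->6, 1->2, 2->3, 3->5; deleted nodes 6; deleted edges (6,2,has); (6,3,has); (6,5,has); added nodes 9, 10, 11, 12, 13, 14, 15; added edges (12,2,has); (12,9,has); (12,11,has); (13,3,has); (13,9,has); (13,10,has); (14,5,has); (14,10,has); (14,11,has); (15,9,has); (15,10,has); (15,11,has); result: nodes: 2:pt, 3:pt, 4:pt, 5:pt, 7:F, 8:F, 9:pt, 10:pt, 11:pt, 12:F, 13:F, 14:F, 15:F edges: (7,2,has); (7,3,has); (7,5,has); (8,2,has); (8,3,has); (8,5,has); (12,2,has); (12,9,has); (12,11,has); (13,3,has); (13,9,has); (13,10,has); (14,5,has); (14,10,has); (14,11,has); (15,9,has); (15,10,has); (15,11,has)
step 2: rule r1; match: 0->7, 1->2, 2->3, 3->5; deleted nodes 7; deleted edges (7,2,has); (7,3,has); (7,5,has); added nodes 16, 17, 18, 19, 20, 21, 22; added edges (19,2,has); (19,16,has); (19,18,has); (20,3,has); (20,16,has); (20,17,has); (21,5,has); (21,17,has); (21,18,has); (22,16,has); (22,17,has); (22,18,has); result: nodes: 2:pt, 3:pt, 4:pt, 5:pt, 8:F, 9:pt, 10:pt, 11:pt, 12:F, 13:F, 14:F, 15:F, 16:pt, 17:pt, 18:pt, 19:F, 20:F, 21:F, 22:F edges: (8,2,has); (8,3,has); (8,5,has); (12,2,has); (12,9,has); (12,11,has); (13,3,has); (13,9,has); (13,10,has); (14,5,has); (14,10,has); (14,11,has); (15,9,has); (15,10,has); (15,11,has); (19,2,has); (19,16,has); (19,18,has); (20,3,has); (20,16,has); (20,17,has); (21,5,has); (21,17,has); (21,18,has); (22,16,has); (22,17,has); (22,18,has)
final:
nodes: 2:pt, 3:pt, 4:pt, 5:pt, 8:F, 9:pt, 10:pt, 11:pt, 12:F, 13:F, 14:F, 15:F, 16:pt, 17:pt, 18:pt, 19:F, 20:F, 21:F, 22:F
edges: (8,2,has); (8,3,has); (8,5,has); (12,2,has); (12,9,has); (12,11,has); (13,3,has); (13,9,has); (13,10,has); (14,5,has); (14,10,has); (14,11,has); (15,9,has); (15,10,has); (15,11,has); (19,2,has); (19,16,has); (19,18,has); (20,3,has); (20,16,has); (20,17,has); (21,5,has); (21,17,has); (21,18,has); (22,16,has); (22,17,has); (22,18,has)


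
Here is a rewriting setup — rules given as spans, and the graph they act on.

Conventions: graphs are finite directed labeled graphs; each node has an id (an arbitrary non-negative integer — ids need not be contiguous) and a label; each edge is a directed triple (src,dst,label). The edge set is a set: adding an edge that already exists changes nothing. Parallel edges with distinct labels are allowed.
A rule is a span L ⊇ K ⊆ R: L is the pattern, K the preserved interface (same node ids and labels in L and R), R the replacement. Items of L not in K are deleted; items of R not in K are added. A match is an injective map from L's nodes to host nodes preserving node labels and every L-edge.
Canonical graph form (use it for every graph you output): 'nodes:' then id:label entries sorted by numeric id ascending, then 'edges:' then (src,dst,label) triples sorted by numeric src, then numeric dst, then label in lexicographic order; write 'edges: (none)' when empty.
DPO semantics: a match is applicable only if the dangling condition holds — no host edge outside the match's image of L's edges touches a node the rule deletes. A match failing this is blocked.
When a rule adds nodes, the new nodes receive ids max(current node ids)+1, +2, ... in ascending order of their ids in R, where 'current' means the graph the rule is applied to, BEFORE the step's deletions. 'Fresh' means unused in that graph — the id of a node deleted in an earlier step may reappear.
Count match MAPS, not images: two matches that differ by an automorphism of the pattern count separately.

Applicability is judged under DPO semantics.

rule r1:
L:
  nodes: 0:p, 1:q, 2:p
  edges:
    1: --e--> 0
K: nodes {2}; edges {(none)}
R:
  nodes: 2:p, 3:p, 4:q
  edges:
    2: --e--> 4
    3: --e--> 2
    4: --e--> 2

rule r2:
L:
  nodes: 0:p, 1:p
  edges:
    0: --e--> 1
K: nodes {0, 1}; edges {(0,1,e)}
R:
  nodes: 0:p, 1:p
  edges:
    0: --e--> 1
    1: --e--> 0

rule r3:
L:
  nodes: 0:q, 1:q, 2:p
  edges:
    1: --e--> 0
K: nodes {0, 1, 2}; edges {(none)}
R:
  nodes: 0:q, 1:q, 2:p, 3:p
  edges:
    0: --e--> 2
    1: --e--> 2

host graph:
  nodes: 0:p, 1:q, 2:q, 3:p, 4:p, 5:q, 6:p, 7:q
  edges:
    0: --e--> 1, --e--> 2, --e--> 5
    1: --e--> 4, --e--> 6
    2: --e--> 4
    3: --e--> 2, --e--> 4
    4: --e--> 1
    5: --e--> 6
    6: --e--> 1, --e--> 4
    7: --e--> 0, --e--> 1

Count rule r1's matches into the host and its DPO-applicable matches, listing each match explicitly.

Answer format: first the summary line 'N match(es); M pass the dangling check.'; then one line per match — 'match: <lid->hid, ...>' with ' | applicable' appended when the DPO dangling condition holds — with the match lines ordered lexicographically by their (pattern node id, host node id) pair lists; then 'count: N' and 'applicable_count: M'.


15 match(es); 0 pass the dangling check.
match: 0->0, 1->7, 2->3
match: 0->0, 1->7, 2->4
match: 0->0, 1->7, 2->6
match: 0->4, 1->1, 2->0
match: 0->4, 1->1, 2->3
match: 0->4, 1->1, 2->6
match: 0->4, 1->2, 2->0
match: 0->4, 1->2, 2->3
match: 0->4, 1->2, 2->6
match: 0->6, 1->1, 2->0
match: 0->6, 1->1, 2->3
match: 0->6, 1->1, 2->4
match: 0->6, 1->5, 2->0
match: 0->6, 1->5, 2->3
match: 0->6, 1->5, 2->4
count: 15
applicable_count: 0


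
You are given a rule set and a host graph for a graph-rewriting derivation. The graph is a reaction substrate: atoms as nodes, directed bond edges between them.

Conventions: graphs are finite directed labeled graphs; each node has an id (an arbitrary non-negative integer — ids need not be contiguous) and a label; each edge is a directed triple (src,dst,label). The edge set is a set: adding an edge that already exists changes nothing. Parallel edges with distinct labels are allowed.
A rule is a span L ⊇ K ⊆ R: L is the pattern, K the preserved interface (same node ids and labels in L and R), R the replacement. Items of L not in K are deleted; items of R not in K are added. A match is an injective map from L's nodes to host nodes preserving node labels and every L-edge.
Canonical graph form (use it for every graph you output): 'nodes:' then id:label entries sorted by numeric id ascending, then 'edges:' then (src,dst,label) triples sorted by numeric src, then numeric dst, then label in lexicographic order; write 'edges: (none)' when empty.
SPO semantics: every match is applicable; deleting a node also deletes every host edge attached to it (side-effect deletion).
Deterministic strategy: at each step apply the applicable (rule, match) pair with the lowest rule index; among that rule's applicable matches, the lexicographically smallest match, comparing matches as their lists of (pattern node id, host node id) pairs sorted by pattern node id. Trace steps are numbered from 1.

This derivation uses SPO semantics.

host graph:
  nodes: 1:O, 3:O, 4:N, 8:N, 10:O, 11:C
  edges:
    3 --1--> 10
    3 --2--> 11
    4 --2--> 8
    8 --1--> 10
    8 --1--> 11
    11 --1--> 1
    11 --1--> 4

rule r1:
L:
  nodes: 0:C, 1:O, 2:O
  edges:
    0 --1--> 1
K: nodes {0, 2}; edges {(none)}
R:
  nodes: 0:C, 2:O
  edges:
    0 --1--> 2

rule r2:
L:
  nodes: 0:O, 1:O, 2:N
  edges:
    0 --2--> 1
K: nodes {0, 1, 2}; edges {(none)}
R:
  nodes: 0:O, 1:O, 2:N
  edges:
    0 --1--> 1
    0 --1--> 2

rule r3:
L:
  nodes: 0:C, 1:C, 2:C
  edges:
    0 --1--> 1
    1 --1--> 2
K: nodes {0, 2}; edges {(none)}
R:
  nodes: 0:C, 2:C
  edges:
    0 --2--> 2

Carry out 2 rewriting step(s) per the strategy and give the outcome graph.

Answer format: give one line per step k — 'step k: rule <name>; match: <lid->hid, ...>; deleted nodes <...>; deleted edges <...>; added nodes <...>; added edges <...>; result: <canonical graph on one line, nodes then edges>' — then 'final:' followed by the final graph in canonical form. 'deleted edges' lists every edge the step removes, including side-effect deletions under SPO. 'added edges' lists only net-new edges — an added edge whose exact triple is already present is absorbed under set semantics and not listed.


step 1: rule r1; match: 0->11, 1->1, 2->3; deleted nodes 1; deleted edges (11,1,1); added nodes (none); added edges (11,3,1); result: nodes: 3:O, 4:N, 8:N, 10:O, 11:C edges: (3,10,1); (3,11,2); (4,8,2); (8,10,1); (8,11,1); (11,3,1); (11,4,1)
step 2: rule r1; match: 0->11, 1->3, 2->10; deleted nodes 3; deleted edges (3,10,1); (3,11,2); (11,3,1); added nodes (none); added edges (11,10,1); result: nodes: 4:N, 8:N, 10:O, 11:C edges: (4,8,2); (8,10,1); (8,11,1); (11,4,1); (11,10,1)
final:
nodes: 4:N, 8:N, 10:O, 11:C
edges: (4,8,2); (8,10,1); (8,11,1); (11,4,1); (11,10,1)


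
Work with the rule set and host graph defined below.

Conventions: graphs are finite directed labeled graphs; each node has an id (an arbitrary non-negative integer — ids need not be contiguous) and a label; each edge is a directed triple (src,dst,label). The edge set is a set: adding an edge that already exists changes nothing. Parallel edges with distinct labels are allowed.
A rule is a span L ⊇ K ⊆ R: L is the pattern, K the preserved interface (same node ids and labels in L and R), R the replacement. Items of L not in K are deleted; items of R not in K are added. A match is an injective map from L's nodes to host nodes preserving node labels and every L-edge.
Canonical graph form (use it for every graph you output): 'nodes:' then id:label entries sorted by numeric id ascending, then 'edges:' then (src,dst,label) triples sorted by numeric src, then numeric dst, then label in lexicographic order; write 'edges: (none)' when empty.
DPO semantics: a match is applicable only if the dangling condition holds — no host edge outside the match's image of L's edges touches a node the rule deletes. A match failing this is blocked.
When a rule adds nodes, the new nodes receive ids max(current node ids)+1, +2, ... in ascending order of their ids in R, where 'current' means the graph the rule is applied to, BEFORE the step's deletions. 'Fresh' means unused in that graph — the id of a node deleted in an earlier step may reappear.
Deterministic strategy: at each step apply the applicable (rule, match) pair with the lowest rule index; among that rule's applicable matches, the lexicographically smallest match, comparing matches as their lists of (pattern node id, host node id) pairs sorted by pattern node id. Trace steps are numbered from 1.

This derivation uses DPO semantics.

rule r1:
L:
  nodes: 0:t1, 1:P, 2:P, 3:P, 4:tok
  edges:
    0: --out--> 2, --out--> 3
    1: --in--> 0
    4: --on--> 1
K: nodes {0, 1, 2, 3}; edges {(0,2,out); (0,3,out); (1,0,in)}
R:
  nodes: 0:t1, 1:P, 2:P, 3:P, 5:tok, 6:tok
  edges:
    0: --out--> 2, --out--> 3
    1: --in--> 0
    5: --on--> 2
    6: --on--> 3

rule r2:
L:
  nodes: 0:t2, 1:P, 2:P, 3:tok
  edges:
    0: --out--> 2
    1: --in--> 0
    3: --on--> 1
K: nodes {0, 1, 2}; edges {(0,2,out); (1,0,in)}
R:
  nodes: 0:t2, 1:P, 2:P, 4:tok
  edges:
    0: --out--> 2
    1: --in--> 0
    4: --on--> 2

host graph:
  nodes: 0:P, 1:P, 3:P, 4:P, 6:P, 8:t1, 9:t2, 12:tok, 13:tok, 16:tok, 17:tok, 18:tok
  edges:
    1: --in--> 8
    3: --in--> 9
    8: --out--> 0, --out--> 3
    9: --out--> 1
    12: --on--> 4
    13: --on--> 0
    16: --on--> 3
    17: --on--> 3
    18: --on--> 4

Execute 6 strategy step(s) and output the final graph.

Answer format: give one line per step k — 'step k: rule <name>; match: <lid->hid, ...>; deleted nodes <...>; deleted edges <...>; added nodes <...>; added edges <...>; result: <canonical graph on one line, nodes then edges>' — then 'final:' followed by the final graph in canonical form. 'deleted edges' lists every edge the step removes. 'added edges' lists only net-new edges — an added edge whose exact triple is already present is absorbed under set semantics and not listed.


step 1: rule r2; match: 0->9, 1->3, 2->1, 3->16; deleted nodes 16; deleted edges (16,3,on); added nodes 19; added edges (19,1,on); result: nodes: 0:P, 1:P, 3:P, 4:P, 6:P, 8:t1, 9:t2, 12:tok, 13:tok, 17:tok, 18:tok, 19:tok edges: (1,8,in); (3,9,in); (8,0,out); (8,3,out); (9,1,out); (12,4,on); (13,0,on); (17,3,on); (18,4,on); (19,1,on)
step 2: rule r1; match: 0->8, 1->1, 2->0, 3->3, 4->19; deleted nodes 19; deleted edges (19,1,on); added nodes 20, 21; added edges (20,0,on); (21,3,on); result: nodes: 0:P, 1:P, 3:P, 4:P, 6:P, 8:t1, 9:t2, 12:tok, 13:tok, 17:tok, 18:tok, 20:tok, 21:tok edges: (1,8,in); (3,9,in); (8,0,out); (8,3,out); (9,1,out); (12,4,on); (13,0,on); (17,3,on); (18,4,on); (20,0,on); (21,3,on)
step 3: rule r2; match: 0->9, 1->3, 2->1, 3->17; deleted nodes 17; deleted edges (17,3,on); added nodes 22; added edges (22,1,on); result: nodes: 0:P, 1:P, 3:P, 4:P, 6:P, 8:t1, 9:t2, 12:tok, 13:tok, 18:tok, 20:tok, 21:tok, 22:tok edges: (1,8,in); (3,9,in); (8,0,out); (8,3,out); (9,1,out); (12,4,on); (13,0,on); (18,4,on); (20,0,on); (21,3,on); (22,1,on)
step 4: rule r1; match: 0->8, 1->1, 2->0, 3->3, 4->22; deleted nodes 22; deleted edges (22,1,on); added nodes 23, 24; added edges (23,0,on); (24,3,on); result: nodes: 0:P, 1:P, 3:P, 4:P, 6:P, 8:t1, 9:t2, 12:tok, 13:tok, 18:tok, 20:tok, 21:tok, 23:tok, 24:tok edges: (1,8,in); (3,9,in); (8,0,out); (8,3,out); (9,1,out); (12,4,on); (13,0,on); (18,4,on); (20,0,on); (21,3,on); (23,0,on); (24,3,on)
step 5: rule r2; match: 0->9, 1->3, 2->1, 3->21; deleted nodes 21; deleted edges (21,3,on); added nodes 25; added edges (25,1,on); result: nodes: 0:P, 1:P, 3:P, 4:P, 6:P, 8:t1, 9:t2, 12:tok, 13:tok, 18:tok, 20:tok, 23:tok, 24:tok, 25:tok edges: (1,8,in); (3,9,in); (8,0,out); (8,3,out); (9,1,out); (12,4,on); (13,0,on); (18,4,on); (20,0,on); (23,0,on); (24,3,on); (25,1,on)
step 6: rule r1; match: 0->8, 1->1, 2->0, 3->3, 4->25; deleted nodes 25; deleted edges (25,1,on); added nodes 26, 27; added edges (26,0,on); (27,3,on); result: nodes: 0:P, 1:P, 3:P, 4:P, 6:P, 8:t1, 9:t2, 12:tok, 13:tok, 18:tok, 20:tok, 23:tok, 24:tok, 26:tok, 27:tok edges: (1,8,in); (3,9,in); (8,0,out); (8,3,out); (9,1,out); (12,4,on); (13,0,on); (18,4,on); (20,0,on); (23,0,on); (24,3,on); (26,0,on); (27,3,on)
final:
nodes: 0:P, 1:P, 3:P, 4:P, 6:P, 8:t1, 9:t2, 12:tok, 13:tok, 18:tok, 20:tok, 23:tok, 24:tok, 26:tok, 27:tok
edges: (1,8,in); (3,9,in); (8,0,out); (8,3,out); (9,1,out); (12,4,on); (13,0,on); (18,4,on); (20,0,on); (23,0,on); (24,3,on); (26,0,on); (27,3,on)
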